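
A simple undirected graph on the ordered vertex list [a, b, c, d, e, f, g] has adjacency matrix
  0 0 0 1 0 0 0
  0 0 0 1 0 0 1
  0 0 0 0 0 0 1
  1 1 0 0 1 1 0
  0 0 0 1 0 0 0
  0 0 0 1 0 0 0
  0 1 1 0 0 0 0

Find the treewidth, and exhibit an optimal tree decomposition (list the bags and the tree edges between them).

Treewidth 1.
Bags: B1 = {b, d}  B2 = {b, g}  B3 = {a, d}  B4 = {d, e}  B5 = {c, g}  B6 = {d, f}
Tree: B1–B2, B1–B3, B1–B4, B2–B5, B4–B6

Each bag holds 2 vertices, so the decomposition has width 1, which upper-bounds the treewidth. Since G has at least one edge (e.g. d–b), it is not an edgeless graph, so tw(G) ≥ 1. Therefore the treewidth is 1.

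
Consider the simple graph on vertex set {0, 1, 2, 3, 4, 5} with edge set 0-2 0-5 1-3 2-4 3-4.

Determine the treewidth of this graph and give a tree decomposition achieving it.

Treewidth 1.
One optimal decomposition is:
Bags: B1 = {1, 3}  B2 = {3, 4}  B3 = {2, 4}  B4 = {0, 2}  B5 = {0, 5}
Tree: B1–B2, B2–B3, B3–B4, B4–B5

The largest bag has 2 vertices, giving width 1; this decomposition certifies tw(G) ≤ 1. G has an edge, so its treewidth is at least 1. Therefore the treewidth is 1.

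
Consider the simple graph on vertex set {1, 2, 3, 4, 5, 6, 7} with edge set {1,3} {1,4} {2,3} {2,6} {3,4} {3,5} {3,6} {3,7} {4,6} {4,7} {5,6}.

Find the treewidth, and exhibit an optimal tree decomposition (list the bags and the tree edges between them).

Each bag holds 3 vertices, so the decomposition has width 2, which upper-bounds the treewidth. On the other hand G contains the 3-clique {2, 3, 6}. A clique must lie in a single bag of any decomposition, so no decomposition can have width below 2. Hence tw(G) = 2 exactly.

Treewidth 2.
One such decomposition:
Bags: B1 = {2, 3, 6}  B2 = {3, 4, 6}  B3 = {3, 4, 7}  B4 = {1, 3, 4}  B5 = {3, 5, 6}
Tree: B1–B2, B2–B3, B2–B4, B1–B5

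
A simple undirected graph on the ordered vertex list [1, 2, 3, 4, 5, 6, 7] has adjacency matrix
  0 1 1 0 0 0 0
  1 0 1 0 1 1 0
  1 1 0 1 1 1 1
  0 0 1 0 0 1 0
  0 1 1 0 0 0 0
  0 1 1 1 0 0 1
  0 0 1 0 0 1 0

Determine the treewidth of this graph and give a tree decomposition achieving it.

The largest bag has 3 vertices, giving width 2; this decomposition certifies tw(G) ≤ 2. For the lower bound, the 3 vertices {1, 2, 3} are pairwise adjacent, and any tree decomposition puts a clique entirely inside one bag — forcing width ≥ 2. Combining the bounds, tw(G) = 2.

Treewidth 2.
One optimal decomposition is:
Bags: B1 = {3, 6, 7}  B2 = {2, 3, 6}  B3 = {2, 3, 5}  B4 = {3, 4, 6}  B5 = {1, 2, 3}
Tree: B1–B2, B2–B3, B2–B4, B3–B5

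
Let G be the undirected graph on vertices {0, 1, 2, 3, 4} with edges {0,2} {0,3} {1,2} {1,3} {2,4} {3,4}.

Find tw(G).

A width-2 tree decomposition is:
Bags: B1 = {1, 2, 3}  B2 = {2, 3, 4}  B3 = {0, 2, 3}
Tree: B1–B2, B2–B3
Every bag has size at most 3, so the width is 3 − 1 = 2 and tw(G) ≤ 2. Since 3–1–2–4–3 is a cycle in G, G is not acyclic. Forests are exactly the graphs of treewidth ≤ 1, so tw(G) ≥ 2. Therefore the treewidth is 2.

2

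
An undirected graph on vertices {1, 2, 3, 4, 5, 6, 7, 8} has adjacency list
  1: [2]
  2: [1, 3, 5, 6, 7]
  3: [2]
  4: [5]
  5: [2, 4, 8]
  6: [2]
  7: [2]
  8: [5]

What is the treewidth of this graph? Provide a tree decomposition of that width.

Treewidth 1.
One such decomposition:
Bags: B1 = {5, 8}  B2 = {2, 5}  B3 = {1, 2}  B4 = {2, 6}  B5 = {4, 5}  B6 = {2, 3}  B7 = {2, 7}
Tree: B1–B2, B2–B3, B2–B4, B1–B5, B2–B6, B2–B7

The largest bag has 2 vertices, giving width 1; this decomposition certifies tw(G) ≤ 1. Since G has at least one edge (e.g. 5–8), it is not an edgeless graph, so tw(G) ≥ 1. The upper and lower bounds meet at 1, so that is the treewidth.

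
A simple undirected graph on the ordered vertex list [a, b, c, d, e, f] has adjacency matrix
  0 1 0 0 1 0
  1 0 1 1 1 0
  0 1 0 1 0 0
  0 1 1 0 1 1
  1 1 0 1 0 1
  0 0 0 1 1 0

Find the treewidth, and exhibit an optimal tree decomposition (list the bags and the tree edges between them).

Each bag holds 3 vertices, so the decomposition has width 2, which upper-bounds the treewidth. On the other hand G contains the 3-clique {d, e, f}. A clique must lie in a single bag of any decomposition, so no decomposition can have width below 2. The upper and lower bounds meet at 2, so that is the treewidth.

Treewidth 2.
One such decomposition:
Bags: B1 = {b, c, d}  B2 = {b, d, e}  B3 = {a, b, e}  B4 = {d, e, f}
Tree: B1–B2, B2–B3, B2–B4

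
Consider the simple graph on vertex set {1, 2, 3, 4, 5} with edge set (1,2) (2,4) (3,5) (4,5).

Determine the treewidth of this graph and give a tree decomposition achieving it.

Every bag has size at most 2, so the width is 2 − 1 = 1 and tw(G) ≤ 1. Any graph with an edge has treewidth ≥ 1, and G has the edge 3–5. The upper and lower bounds meet at 1, so that is the treewidth.

Treewidth 1.
One optimal decomposition is:
Bags: B1 = {3, 5}  B2 = {4, 5}  B3 = {2, 4}  B4 = {1, 2}
Tree: B1–B2, B2–B3, B3–B4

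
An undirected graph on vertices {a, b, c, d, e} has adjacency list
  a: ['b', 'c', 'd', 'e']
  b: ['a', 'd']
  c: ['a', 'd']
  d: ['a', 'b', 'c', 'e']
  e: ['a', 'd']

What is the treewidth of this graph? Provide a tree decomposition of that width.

Every bag has size at most 3, so the width is 3 − 1 = 2 and tw(G) ≤ 2. Conversely, {a, d, e} is a clique of size 3, and the vertices of any clique must share a bag in every tree decomposition; so some bag has ≥ 3 vertices and tw(G) ≥ 2. The upper and lower bounds meet at 2, so that is the treewidth.

Treewidth 2.
Bags: B1 = {a, d, e}  B2 = {a, b, d}  B3 = {a, c, d}
Tree: B1–B2, B1–B3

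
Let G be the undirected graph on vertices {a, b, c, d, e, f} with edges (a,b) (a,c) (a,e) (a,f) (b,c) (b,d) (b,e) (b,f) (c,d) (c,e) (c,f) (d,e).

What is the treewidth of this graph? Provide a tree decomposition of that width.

Treewidth 3.
Bags: B1 = {a, b, c, f}  B2 = {a, b, c, e}  B3 = {b, c, d, e}
Tree: B1–B2, B2–B3

Every bag has size at most 4, so the width is 4 − 1 = 3 and tw(G) ≤ 3. For the lower bound, the 4 vertices {b, c, d, e} are pairwise adjacent, and any tree decomposition puts a clique entirely inside one bag — forcing width ≥ 3. Therefore the treewidth is 3.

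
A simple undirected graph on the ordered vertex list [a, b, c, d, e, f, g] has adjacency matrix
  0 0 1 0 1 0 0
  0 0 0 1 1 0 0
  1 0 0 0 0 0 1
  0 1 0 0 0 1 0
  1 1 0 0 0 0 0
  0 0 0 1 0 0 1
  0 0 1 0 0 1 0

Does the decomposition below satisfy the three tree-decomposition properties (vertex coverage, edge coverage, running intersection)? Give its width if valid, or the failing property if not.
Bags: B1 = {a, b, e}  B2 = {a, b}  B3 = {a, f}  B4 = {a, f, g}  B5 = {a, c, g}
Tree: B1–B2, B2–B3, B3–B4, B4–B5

No — vertex d appears in no bag.

A tree decomposition must satisfy three properties: every vertex lies in some bag; for every edge, both endpoints lie together in some bag; and for every vertex, the bags containing it form a connected subtree. Here vertex d appears in no bag, so the decomposition is invalid.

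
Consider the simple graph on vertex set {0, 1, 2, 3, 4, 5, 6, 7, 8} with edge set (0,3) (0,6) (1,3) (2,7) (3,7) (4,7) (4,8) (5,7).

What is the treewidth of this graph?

1

A width-1 tree decomposition is:
Bags: B1 = {1, 3}  B2 = {3, 7}  B3 = {2, 7}  B4 = {4, 7}  B5 = {4, 8}  B6 = {0, 3}  B7 = {5, 7}  B8 = {0, 6}
Tree: B1–B2, B2–B3, B2–B4, B4–B5, B1–B6, B2–B7, B6–B8
Every bag has size at most 2, so the width is 2 − 1 = 1 and tw(G) ≤ 1. Any graph with an edge has treewidth ≥ 1, and G has the edge 3–1. Combining the bounds, tw(G) = 1.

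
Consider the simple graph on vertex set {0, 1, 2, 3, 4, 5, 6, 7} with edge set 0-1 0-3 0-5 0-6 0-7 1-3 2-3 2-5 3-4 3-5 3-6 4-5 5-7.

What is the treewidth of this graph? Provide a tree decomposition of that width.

The largest bag has 3 vertices, giving width 2; this decomposition certifies tw(G) ≤ 2. On the other hand G contains the 3-clique {0, 1, 3}. A clique must lie in a single bag of any decomposition, so no decomposition can have width below 2. The upper and lower bounds meet at 2, so that is the treewidth.

Treewidth 2.
One such decomposition:
Bags: B1 = {0, 3, 5}  B2 = {2, 3, 5}  B3 = {0, 5, 7}  B4 = {0, 1, 3}  B5 = {0, 3, 6}  B6 = {3, 4, 5}
Tree: B1–B2, B1–B3, B1–B4, B4–B5, B1–B6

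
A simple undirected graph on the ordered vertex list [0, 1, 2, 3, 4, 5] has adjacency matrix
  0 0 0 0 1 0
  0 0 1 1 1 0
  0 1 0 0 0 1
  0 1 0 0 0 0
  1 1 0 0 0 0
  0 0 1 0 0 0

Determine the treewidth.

A width-1 tree decomposition is:
Bags: B1 = {1, 2}  B2 = {1, 4}  B3 = {2, 5}  B4 = {0, 4}  B5 = {1, 3}
Tree: B1–B2, B1–B3, B2–B4, B2–B5
Every bag has size at most 2, so the width is 2 − 1 = 1 and tw(G) ≤ 1. Since G has at least one edge (e.g. 2–1), it is not an edgeless graph, so tw(G) ≥ 1. Therefore the treewidth is 1.

1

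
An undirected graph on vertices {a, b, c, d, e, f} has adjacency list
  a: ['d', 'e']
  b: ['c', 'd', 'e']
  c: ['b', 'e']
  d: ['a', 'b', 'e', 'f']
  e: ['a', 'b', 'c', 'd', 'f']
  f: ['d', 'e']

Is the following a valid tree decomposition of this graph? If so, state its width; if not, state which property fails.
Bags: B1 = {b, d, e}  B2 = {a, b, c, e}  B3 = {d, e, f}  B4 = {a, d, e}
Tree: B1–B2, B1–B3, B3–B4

A tree decomposition must satisfy three properties: every vertex lies in some bag; for every edge, both endpoints lie together in some bag; and for every vertex, the bags containing it form a connected subtree. Here bags containing vertex a are not connected in the tree, so the decomposition is invalid.

No — bags containing vertex a are not connected in the tree.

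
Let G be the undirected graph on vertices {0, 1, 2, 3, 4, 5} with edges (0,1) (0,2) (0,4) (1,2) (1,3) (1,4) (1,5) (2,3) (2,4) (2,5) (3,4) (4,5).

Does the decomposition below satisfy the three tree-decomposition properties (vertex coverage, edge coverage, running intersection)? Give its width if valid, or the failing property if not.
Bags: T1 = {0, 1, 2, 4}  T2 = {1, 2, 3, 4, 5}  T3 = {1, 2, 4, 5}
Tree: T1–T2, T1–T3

No — bags containing vertex 5 are not connected in the tree.

A tree decomposition must satisfy three properties: every vertex lies in some bag; for every edge, both endpoints lie together in some bag; and for every vertex, the bags containing it form a connected subtree. Here bags containing vertex 5 are not connected in the tree, so the decomposition is invalid.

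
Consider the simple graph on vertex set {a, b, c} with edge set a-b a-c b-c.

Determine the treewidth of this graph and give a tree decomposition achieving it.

With just one bag of size 3, the width is 3 − 1 = 2, so tw(G) ≤ 2. Conversely, {a, b, c} is a clique of size 3, and the vertices of any clique must share a bag in every tree decomposition; so some bag has ≥ 3 vertices and tw(G) ≥ 2. Therefore the treewidth is 2.

Treewidth 2.
Bags: B1 = {a, b, c}
Tree: (single bag)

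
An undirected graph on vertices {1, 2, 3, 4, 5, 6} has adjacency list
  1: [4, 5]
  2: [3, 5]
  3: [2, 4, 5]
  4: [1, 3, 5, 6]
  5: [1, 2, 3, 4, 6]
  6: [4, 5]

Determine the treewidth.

A width-2 tree decomposition is:
Bags: B1 = {3, 4, 5}  B2 = {4, 5, 6}  B3 = {1, 4, 5}  B4 = {2, 3, 5}
Tree: B1–B2, B1–B3, B1–B4
Every bag has size at most 3, so the width is 3 − 1 = 2 and tw(G) ≤ 2. Conversely, {2, 3, 5} is a clique of size 3, and the vertices of any clique must share a bag in every tree decomposition; so some bag has ≥ 3 vertices and tw(G) ≥ 2. Therefore the treewidth is 2.

2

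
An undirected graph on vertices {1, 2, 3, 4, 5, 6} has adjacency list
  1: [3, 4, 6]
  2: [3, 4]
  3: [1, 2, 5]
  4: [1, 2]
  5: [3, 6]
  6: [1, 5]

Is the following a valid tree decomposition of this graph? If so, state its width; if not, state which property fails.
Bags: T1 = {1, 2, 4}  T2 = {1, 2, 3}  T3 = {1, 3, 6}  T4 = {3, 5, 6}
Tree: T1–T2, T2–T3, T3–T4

Yes; width 2.

Checking the three conditions: (i) the bags cover all of {1, 2, 3, 4, 5, 6}; (ii) for each edge, some bag contains both endpoints; (iii) the bags containing any fixed vertex form a subtree. All hold, so the decomposition is valid with width 3 − 1 = 2.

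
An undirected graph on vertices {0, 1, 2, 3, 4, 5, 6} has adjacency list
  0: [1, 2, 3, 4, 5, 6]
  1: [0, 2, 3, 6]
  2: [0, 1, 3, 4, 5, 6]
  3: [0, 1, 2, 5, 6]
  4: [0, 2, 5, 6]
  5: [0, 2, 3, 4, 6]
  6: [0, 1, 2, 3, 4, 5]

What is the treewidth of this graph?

A width-4 tree decomposition is:
Bags: B1 = {0, 2, 3, 5, 6}  B2 = {0, 1, 2, 3, 6}  B3 = {0, 2, 4, 5, 6}
Tree: B1–B2, B1–B3
Every bag has size at most 5, so the width is 5 − 1 = 4 and tw(G) ≤ 4. For the lower bound, the 5 vertices {0, 1, 2, 3, 6} are pairwise adjacent, and any tree decomposition puts a clique entirely inside one bag — forcing width ≥ 4. Combining the bounds, tw(G) = 4.

4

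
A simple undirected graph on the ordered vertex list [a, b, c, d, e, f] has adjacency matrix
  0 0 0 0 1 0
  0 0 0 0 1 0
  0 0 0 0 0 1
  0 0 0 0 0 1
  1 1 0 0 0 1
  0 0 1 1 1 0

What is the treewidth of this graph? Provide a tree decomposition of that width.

Treewidth 1.
Bags: B1 = {a, e}  B2 = {b, e}  B3 = {e, f}  B4 = {c, f}  B5 = {d, f}
Tree: B1–B2, B1–B3, B3–B4, B3–B5

Each bag holds 2 vertices, so the decomposition has width 1, which upper-bounds the treewidth. G has an edge, so its treewidth is at least 1. Hence tw(G) = 1 exactly.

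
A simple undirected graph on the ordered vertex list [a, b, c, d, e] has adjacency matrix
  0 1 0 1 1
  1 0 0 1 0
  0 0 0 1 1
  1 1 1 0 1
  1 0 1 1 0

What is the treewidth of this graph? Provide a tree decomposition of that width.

Treewidth 2.
One such decomposition:
Bags: B1 = {a, d, e}  B2 = {a, b, d}  B3 = {c, d, e}
Tree: B1–B2, B1–B3

The largest bag has 3 vertices, giving width 2; this decomposition certifies tw(G) ≤ 2. Conversely, {c, d, e} is a clique of size 3, and the vertices of any clique must share a bag in every tree decomposition; so some bag has ≥ 3 vertices and tw(G) ≥ 2. The upper and lower bounds meet at 2, so that is the treewidth.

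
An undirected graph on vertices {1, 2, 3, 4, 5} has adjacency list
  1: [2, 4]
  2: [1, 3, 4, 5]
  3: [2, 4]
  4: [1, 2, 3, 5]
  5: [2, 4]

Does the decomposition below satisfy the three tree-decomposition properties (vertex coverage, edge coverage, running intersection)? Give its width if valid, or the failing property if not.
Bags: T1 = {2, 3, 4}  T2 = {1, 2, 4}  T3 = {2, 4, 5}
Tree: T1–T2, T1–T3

Yes; width 2.

Checking the three conditions: (i) the bags cover all of {1, 2, 3, 4, 5}; (ii) for each edge, some bag contains both endpoints; (iii) the bags containing any fixed vertex form a subtree. All hold, so the decomposition is valid with width 3 − 1 = 2.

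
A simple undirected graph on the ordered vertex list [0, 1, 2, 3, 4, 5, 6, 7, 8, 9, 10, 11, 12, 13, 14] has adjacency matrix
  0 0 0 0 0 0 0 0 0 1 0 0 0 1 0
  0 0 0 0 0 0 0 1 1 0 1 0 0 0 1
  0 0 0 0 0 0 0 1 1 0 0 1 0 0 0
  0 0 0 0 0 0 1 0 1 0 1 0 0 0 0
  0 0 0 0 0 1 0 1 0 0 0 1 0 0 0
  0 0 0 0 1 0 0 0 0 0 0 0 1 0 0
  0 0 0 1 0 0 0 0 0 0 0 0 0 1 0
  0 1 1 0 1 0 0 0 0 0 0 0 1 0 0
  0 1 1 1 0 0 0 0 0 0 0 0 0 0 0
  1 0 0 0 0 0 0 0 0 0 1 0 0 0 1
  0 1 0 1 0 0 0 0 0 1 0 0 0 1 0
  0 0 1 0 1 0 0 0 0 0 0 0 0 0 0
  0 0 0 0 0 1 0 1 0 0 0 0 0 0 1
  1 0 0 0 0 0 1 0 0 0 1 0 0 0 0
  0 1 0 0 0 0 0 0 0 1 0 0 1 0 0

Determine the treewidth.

A width-3 tree decomposition is:
Bags: B1 = {0, 6, 9, 13}  B2 = {6, 9, 10, 13}  B3 = {3, 6, 9, 10}  B4 = {3, 9, 10, 14}  B5 = {1, 3, 10, 14}  B6 = {1, 3, 8, 14}  B7 = {1, 8, 12, 14}  B8 = {1, 7, 8, 12}  B9 = {2, 7, 8, 12}  B10 = {2, 5, 7, 12}  B11 = {2, 4, 5, 7}  B12 = {2, 4, 5, 11}
Tree: B1–B2, B2–B3, B3–B4, B4–B5, B5–B6, B6–B7, B7–B8, B8–B9, B9–B10, B10–B11, B11–B12
Each bag holds 4 vertices, so the decomposition has width 3, which upper-bounds the treewidth. For the lower bound: the 4 vertex sets {0,6,13}, {9}, {10}, {1,3,8,14} are disjoint, each induces a connected subgraph, and every pair is joined by at least one edge of G. Contracting each set to a single vertex therefore yields K_{4} as a minor, and since treewidth is minor-monotone, tw(G) ≥ tw(K_{4}) = 3. Combining the bounds, tw(G) = 3.

3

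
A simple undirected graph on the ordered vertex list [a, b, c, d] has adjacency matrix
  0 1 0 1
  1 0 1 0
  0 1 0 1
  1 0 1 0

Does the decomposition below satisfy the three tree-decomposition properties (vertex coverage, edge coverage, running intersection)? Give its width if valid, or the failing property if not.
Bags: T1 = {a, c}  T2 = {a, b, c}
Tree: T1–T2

A tree decomposition must satisfy three properties: every vertex lies in some bag; for every edge, both endpoints lie together in some bag; and for every vertex, the bags containing it form a connected subtree. Here vertex d appears in no bag, so the decomposition is invalid.

No — vertex d appears in no bag.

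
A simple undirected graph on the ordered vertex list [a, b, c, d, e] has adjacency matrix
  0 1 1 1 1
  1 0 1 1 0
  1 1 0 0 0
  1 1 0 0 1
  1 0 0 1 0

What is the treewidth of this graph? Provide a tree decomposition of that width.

Treewidth 2.
One optimal decomposition is:
Bags: B1 = {a, b, c}  B2 = {a, b, d}  B3 = {a, d, e}
Tree: B1–B2, B2–B3

Every bag has size at most 3, so the width is 3 − 1 = 2 and tw(G) ≤ 2. Conversely, {a, d, e} is a clique of size 3, and the vertices of any clique must share a bag in every tree decomposition; so some bag has ≥ 3 vertices and tw(G) ≥ 2. The upper and lower bounds meet at 2, so that is the treewidth.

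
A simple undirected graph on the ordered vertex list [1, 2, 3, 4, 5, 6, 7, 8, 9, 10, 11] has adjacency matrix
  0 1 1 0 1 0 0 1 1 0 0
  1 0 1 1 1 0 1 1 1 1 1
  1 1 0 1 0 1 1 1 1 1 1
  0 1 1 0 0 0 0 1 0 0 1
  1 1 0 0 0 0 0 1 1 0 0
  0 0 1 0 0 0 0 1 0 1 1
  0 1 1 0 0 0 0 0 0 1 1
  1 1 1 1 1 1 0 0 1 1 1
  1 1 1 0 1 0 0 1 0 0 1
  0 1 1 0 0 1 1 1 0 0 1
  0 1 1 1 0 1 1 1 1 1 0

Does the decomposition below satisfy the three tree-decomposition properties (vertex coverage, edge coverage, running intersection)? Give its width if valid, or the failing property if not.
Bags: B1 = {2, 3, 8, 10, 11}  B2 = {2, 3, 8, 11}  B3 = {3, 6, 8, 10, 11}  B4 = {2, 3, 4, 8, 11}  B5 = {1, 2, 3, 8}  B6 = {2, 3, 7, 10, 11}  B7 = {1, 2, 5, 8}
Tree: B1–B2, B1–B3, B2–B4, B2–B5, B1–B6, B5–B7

A tree decomposition must satisfy three properties: every vertex lies in some bag; for every edge, both endpoints lie together in some bag; and for every vertex, the bags containing it form a connected subtree. Here vertex 9 appears in no bag, so the decomposition is invalid.

No — vertex 9 appears in no bag.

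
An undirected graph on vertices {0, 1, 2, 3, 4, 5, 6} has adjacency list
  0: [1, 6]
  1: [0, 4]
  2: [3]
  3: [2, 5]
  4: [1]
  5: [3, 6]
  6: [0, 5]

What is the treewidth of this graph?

A width-1 tree decomposition is:
Bags: B1 = {2, 3}  B2 = {3, 5}  B3 = {5, 6}  B4 = {0, 6}  B5 = {0, 1}  B6 = {1, 4}
Tree: B1–B2, B2–B3, B3–B4, B4–B5, B5–B6
The largest bag has 2 vertices, giving width 1; this decomposition certifies tw(G) ≤ 1. Since G has at least one edge (e.g. 2–3), it is not an edgeless graph, so tw(G) ≥ 1. Hence tw(G) = 1 exactly.

1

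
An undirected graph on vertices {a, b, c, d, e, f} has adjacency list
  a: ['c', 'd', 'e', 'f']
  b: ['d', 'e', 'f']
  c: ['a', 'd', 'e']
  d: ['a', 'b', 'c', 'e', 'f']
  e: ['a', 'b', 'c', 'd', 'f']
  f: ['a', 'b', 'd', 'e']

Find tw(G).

A width-3 tree decomposition is:
Bags: B1 = {a, d, e, f}  B2 = {a, c, d, e}  B3 = {b, d, e, f}
Tree: B1–B2, B1–B3
Each bag holds 4 vertices, so the decomposition has width 3, which upper-bounds the treewidth. For the lower bound, the 4 vertices {a, c, d, e} are pairwise adjacent, and any tree decomposition puts a clique entirely inside one bag — forcing width ≥ 3. Hence tw(G) = 3 exactly.

3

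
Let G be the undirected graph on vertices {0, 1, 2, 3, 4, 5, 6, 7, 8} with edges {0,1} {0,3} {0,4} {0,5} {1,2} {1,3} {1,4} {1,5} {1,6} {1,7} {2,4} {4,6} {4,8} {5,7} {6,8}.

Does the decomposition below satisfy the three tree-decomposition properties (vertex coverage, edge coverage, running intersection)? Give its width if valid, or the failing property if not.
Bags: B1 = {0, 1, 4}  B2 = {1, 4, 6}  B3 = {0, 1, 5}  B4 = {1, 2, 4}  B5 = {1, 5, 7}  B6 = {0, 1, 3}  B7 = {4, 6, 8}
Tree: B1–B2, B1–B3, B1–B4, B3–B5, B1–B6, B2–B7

Every vertex of G appears in some bag (union = {0, 1, 2, 3, 4, 5, 6, 7, 8}); every edge is covered by a bag; and for each vertex v the set of bags containing v is connected in the bag tree. The decomposition is therefore valid. The largest bag has 3 vertices, so the width is 2.

Yes; width 2.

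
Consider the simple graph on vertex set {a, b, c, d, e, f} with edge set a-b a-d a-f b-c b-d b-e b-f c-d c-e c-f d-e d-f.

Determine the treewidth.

3

A width-3 tree decomposition is:
Bags: B1 = {b, c, d, e}  B2 = {b, c, d, f}  B3 = {a, b, d, f}
Tree: B1–B2, B2–B3
Every bag has size at most 4, so the width is 4 − 1 = 3 and tw(G) ≤ 3. For the lower bound, the 4 vertices {b, c, d, e} are pairwise adjacent, and any tree decomposition puts a clique entirely inside one bag — forcing width ≥ 3. Hence tw(G) = 3 exactly.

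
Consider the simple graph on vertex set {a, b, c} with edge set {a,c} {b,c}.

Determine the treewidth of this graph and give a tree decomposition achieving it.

Treewidth 1.
One such decomposition:
Bags: B1 = {b, c}  B2 = {a, c}
Tree: B1–B2

Each bag holds 2 vertices, so the decomposition has width 1, which upper-bounds the treewidth. Any graph with an edge has treewidth ≥ 1, and G has the edge c–b. Hence tw(G) = 1 exactly.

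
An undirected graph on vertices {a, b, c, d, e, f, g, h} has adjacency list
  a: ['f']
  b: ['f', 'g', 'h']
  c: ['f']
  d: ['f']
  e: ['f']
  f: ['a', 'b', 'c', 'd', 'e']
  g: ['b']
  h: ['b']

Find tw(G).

1

A width-1 tree decomposition is:
Bags: B1 = {e, f}  B2 = {d, f}  B3 = {b, f}  B4 = {c, f}  B5 = {b, h}  B6 = {b, g}  B7 = {a, f}
Tree: B1–B2, B2–B3, B2–B4, B3–B5, B5–B6, B4–B7
Each bag holds 2 vertices, so the decomposition has width 1, which upper-bounds the treewidth. G has an edge, so its treewidth is at least 1. Combining the bounds, tw(G) = 1.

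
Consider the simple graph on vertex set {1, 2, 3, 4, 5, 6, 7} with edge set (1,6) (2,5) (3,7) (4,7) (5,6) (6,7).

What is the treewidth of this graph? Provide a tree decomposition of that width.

Treewidth 1.
One optimal decomposition is:
Bags: B1 = {6, 7}  B2 = {5, 6}  B3 = {1, 6}  B4 = {3, 7}  B5 = {4, 7}  B6 = {2, 5}
Tree: B1–B2, B1–B3, B1–B4, B4–B5, B2–B6

Each bag holds 2 vertices, so the decomposition has width 1, which upper-bounds the treewidth. Any graph with an edge has treewidth ≥ 1, and G has the edge 7–6. Hence tw(G) = 1 exactly.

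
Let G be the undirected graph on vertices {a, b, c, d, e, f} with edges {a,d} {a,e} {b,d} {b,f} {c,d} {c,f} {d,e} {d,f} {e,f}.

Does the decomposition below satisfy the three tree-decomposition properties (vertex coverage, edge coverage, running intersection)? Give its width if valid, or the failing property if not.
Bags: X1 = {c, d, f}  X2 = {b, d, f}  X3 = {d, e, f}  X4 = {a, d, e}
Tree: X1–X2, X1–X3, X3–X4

Yes; width 2.

Every vertex of G appears in some bag (union = {a, b, c, d, e, f}); every edge is covered by a bag; and for each vertex v the set of bags containing v is connected in the bag tree. The decomposition is therefore valid. The largest bag has 3 vertices, so the width is 2.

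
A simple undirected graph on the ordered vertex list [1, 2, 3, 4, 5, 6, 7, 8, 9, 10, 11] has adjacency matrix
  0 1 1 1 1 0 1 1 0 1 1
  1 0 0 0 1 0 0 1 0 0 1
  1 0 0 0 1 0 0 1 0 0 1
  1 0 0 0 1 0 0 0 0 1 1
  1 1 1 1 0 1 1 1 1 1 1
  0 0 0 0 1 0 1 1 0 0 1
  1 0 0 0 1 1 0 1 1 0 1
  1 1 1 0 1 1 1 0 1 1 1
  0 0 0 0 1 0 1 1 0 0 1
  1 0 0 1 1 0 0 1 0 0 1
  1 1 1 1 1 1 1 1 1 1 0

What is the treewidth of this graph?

A width-4 tree decomposition is:
Bags: B1 = {1, 5, 7, 8, 11}  B2 = {1, 5, 8, 10, 11}  B3 = {5, 7, 8, 9, 11}  B4 = {1, 4, 5, 10, 11}  B5 = {1, 3, 5, 8, 11}  B6 = {5, 6, 7, 8, 11}  B7 = {1, 2, 5, 8, 11}
Tree: B1–B2, B1–B3, B2–B4, B1–B5, B1–B6, B1–B7
The largest bag has 5 vertices, giving width 4; this decomposition certifies tw(G) ≤ 4. For the lower bound, the 5 vertices {1, 3, 5, 8, 11} are pairwise adjacent, and any tree decomposition puts a clique entirely inside one bag — forcing width ≥ 4. Hence tw(G) = 4 exactly.

4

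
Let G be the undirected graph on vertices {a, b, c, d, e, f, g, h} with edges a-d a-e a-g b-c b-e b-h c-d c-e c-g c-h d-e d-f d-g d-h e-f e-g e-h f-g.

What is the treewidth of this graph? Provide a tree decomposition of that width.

Treewidth 3.
One such decomposition:
Bags: B1 = {c, d, e, g}  B2 = {a, d, e, g}  B3 = {d, e, f, g}  B4 = {c, d, e, h}  B5 = {b, c, e, h}
Tree: B1–B2, B1–B3, B1–B4, B4–B5

Each bag holds 4 vertices, so the decomposition has width 3, which upper-bounds the treewidth. For the lower bound, the 4 vertices {d, e, f, g} are pairwise adjacent, and any tree decomposition puts a clique entirely inside one bag — forcing width ≥ 3. Hence tw(G) = 3 exactly.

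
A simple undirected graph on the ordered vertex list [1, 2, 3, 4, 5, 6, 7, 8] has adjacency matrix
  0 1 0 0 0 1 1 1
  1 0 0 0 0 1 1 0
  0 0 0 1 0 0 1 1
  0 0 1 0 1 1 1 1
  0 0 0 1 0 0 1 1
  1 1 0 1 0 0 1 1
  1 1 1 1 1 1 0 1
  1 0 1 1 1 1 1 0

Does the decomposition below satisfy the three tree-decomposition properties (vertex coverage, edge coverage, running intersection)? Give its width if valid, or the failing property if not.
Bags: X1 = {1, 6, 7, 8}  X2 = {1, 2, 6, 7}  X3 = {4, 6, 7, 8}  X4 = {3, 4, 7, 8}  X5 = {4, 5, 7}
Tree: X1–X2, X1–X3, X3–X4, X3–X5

No — edge (8,5) lies in no bag.

A tree decomposition must satisfy three properties: every vertex lies in some bag; for every edge, both endpoints lie together in some bag; and for every vertex, the bags containing it form a connected subtree. Here edge (8,5) lies in no bag, so the decomposition is invalid.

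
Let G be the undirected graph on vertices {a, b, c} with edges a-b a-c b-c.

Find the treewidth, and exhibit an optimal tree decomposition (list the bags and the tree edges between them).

Treewidth 2.
Bags: B1 = {a, b, c}
Tree: (single bag)

A single bag containing all 3 vertices is trivially a valid decomposition of width 2. On the other hand G contains the 3-clique {a, b, c}. A clique must lie in a single bag of any decomposition, so no decomposition can have width below 2. Therefore the treewidth is 2.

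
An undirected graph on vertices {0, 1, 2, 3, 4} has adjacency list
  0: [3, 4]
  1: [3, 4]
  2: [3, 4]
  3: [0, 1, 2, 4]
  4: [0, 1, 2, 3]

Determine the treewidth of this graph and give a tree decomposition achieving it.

The largest bag has 3 vertices, giving width 2; this decomposition certifies tw(G) ≤ 2. On the other hand G contains the 3-clique {0, 3, 4}. A clique must lie in a single bag of any decomposition, so no decomposition can have width below 2. Combining the bounds, tw(G) = 2.

Treewidth 2.
One such decomposition:
Bags: B1 = {2, 3, 4}  B2 = {1, 3, 4}  B3 = {0, 3, 4}
Tree: B1–B2, B2–B3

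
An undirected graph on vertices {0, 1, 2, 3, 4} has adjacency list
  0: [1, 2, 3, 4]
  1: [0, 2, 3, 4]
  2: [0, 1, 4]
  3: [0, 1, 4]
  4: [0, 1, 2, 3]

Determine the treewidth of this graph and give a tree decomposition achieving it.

Each bag holds 4 vertices, so the decomposition has width 3, which upper-bounds the treewidth. For the lower bound, the 4 vertices {0, 1, 2, 4} are pairwise adjacent, and any tree decomposition puts a clique entirely inside one bag — forcing width ≥ 3. Therefore the treewidth is 3.

Treewidth 3.
One optimal decomposition is:
Bags: B1 = {0, 1, 2, 4}  B2 = {0, 1, 3, 4}
Tree: B1–B2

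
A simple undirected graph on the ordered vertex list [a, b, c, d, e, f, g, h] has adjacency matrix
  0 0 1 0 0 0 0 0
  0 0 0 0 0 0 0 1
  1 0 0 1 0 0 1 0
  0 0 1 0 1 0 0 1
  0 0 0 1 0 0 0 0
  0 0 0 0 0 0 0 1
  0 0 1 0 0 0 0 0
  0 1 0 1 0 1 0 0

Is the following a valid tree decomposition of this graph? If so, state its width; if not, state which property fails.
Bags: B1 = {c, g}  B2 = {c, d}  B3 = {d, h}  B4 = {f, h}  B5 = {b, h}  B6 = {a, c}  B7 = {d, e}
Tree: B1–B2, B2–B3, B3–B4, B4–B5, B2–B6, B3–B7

Yes; width 1.

Checking the three conditions: (i) the bags cover all of {a, b, c, d, e, f, g, h}; (ii) for each edge, some bag contains both endpoints; (iii) the bags containing any fixed vertex form a subtree. All hold, so the decomposition is valid with width 2 − 1 = 1.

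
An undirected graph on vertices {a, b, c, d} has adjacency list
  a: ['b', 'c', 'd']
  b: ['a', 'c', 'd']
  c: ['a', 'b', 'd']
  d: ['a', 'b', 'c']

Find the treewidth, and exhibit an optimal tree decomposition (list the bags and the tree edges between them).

Treewidth 3.
One such decomposition:
Bags: B1 = {a, b, c, d}
Tree: (single bag)

A single bag containing all 4 vertices is trivially a valid decomposition of width 3. Conversely, {a, b, c, d} is a clique of size 4, and the vertices of any clique must share a bag in every tree decomposition; so some bag has ≥ 4 vertices and tw(G) ≥ 3. Hence tw(G) = 3 exactly.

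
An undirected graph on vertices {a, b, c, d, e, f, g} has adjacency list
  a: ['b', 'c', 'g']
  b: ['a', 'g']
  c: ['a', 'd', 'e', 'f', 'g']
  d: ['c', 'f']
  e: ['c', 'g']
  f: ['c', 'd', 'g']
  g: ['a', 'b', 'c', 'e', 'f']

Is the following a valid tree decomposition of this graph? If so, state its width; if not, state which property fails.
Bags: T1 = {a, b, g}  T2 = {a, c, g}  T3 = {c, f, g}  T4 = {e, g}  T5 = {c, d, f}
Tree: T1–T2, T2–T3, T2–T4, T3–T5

No — edge (c,e) lies in no bag.

A tree decomposition must satisfy three properties: every vertex lies in some bag; for every edge, both endpoints lie together in some bag; and for every vertex, the bags containing it form a connected subtree. Here edge (c,e) lies in no bag, so the decomposition is invalid.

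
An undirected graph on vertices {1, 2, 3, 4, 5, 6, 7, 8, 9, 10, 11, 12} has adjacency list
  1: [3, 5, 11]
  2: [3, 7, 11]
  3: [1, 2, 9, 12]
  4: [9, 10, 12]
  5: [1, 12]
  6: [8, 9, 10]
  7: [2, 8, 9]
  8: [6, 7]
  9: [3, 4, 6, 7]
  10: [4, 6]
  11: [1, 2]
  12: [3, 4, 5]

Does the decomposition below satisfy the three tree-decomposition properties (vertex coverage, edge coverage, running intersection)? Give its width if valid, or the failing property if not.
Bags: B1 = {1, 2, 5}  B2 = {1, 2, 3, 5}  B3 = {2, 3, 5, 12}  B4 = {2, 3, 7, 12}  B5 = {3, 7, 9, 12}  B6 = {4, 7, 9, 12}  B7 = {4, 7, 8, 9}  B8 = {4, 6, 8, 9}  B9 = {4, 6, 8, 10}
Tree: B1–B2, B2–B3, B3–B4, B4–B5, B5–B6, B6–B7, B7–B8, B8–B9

A tree decomposition must satisfy three properties: every vertex lies in some bag; for every edge, both endpoints lie together in some bag; and for every vertex, the bags containing it form a connected subtree. Here vertex 11 appears in no bag, so the decomposition is invalid.

No — vertex 11 appears in no bag.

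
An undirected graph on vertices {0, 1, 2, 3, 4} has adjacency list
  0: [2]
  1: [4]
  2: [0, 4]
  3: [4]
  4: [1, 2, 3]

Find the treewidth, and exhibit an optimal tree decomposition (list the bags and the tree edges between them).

Each bag holds 2 vertices, so the decomposition has width 1, which upper-bounds the treewidth. Since G has at least one edge (e.g. 3–4), it is not an edgeless graph, so tw(G) ≥ 1. Combining the bounds, tw(G) = 1.

Treewidth 1.
One optimal decomposition is:
Bags: B1 = {3, 4}  B2 = {2, 4}  B3 = {1, 4}  B4 = {0, 2}
Tree: B1–B2, B1–B3, B2–B4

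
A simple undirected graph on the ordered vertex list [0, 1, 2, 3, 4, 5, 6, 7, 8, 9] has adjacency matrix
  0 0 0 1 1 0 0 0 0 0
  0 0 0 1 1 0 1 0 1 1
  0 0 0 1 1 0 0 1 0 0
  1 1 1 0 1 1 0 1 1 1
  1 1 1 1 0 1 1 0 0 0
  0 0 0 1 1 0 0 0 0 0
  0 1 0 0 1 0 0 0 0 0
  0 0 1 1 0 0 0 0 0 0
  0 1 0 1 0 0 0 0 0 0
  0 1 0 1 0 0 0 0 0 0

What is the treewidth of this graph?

2

A width-2 tree decomposition is:
Bags: B1 = {2, 3, 4}  B2 = {2, 3, 7}  B3 = {1, 3, 4}  B4 = {1, 4, 6}  B5 = {3, 4, 5}  B6 = {1, 3, 8}  B7 = {0, 3, 4}  B8 = {1, 3, 9}
Tree: B1–B2, B1–B3, B3–B4, B3–B5, B3–B6, B1–B7, B3–B8
Each bag holds 3 vertices, so the decomposition has width 2, which upper-bounds the treewidth. For the lower bound, the 3 vertices {1, 3, 8} are pairwise adjacent, and any tree decomposition puts a clique entirely inside one bag — forcing width ≥ 2. Hence tw(G) = 2 exactly.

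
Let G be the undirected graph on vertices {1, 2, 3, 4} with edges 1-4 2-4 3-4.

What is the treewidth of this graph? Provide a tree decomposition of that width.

Every bag has size at most 2, so the width is 2 − 1 = 1 and tw(G) ≤ 1. G has an edge, so its treewidth is at least 1. The upper and lower bounds meet at 1, so that is the treewidth.

Treewidth 1.
One optimal decomposition is:
Bags: B1 = {2, 4}  B2 = {3, 4}  B3 = {1, 4}
Tree: B1–B2, B2–B3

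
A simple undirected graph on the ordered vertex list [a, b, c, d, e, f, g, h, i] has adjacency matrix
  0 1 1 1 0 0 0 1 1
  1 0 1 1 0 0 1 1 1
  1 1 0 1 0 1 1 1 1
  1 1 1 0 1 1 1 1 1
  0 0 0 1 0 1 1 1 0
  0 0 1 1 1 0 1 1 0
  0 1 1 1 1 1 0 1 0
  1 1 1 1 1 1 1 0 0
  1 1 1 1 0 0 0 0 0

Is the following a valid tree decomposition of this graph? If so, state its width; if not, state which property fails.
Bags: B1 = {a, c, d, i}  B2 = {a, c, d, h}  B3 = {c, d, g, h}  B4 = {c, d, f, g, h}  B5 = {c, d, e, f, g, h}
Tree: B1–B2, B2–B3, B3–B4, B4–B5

A tree decomposition must satisfy three properties: every vertex lies in some bag; for every edge, both endpoints lie together in some bag; and for every vertex, the bags containing it form a connected subtree. Here vertex b appears in no bag, so the decomposition is invalid.

No — vertex b appears in no bag.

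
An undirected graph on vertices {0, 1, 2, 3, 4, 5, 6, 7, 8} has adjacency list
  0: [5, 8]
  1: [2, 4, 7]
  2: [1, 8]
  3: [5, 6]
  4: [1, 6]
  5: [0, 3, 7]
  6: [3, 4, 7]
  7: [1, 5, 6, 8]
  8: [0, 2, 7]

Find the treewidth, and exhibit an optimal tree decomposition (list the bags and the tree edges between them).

Treewidth 3.
Bags: B1 = {0, 1, 2, 8}  B2 = {0, 1, 7, 8}  B3 = {0, 1, 5, 7}  B4 = {1, 4, 5, 7}  B5 = {4, 5, 6, 7}  B6 = {3, 4, 5, 6}
Tree: B1–B2, B2–B3, B3–B4, B4–B5, B5–B6

Each bag holds 4 vertices, so the decomposition has width 3, which upper-bounds the treewidth. For the lower bound: the 4 vertex sets {0,2,8}, {1}, {7}, {3,4,5,6} are disjoint, each induces a connected subgraph, and every pair is joined by at least one edge of G. Contracting each set to a single vertex therefore yields K_{4} as a minor, and since treewidth is minor-monotone, tw(G) ≥ tw(K_{4}) = 3. Therefore the treewidth is 3.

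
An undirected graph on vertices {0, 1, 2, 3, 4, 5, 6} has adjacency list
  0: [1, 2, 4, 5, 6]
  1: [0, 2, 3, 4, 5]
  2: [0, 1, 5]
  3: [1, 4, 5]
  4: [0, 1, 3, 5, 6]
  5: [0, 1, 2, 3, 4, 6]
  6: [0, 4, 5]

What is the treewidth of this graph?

3

A width-3 tree decomposition is:
Bags: B1 = {0, 1, 4, 5}  B2 = {0, 4, 5, 6}  B3 = {1, 3, 4, 5}  B4 = {0, 1, 2, 5}
Tree: B1–B2, B1–B3, B1–B4
Each bag holds 4 vertices, so the decomposition has width 3, which upper-bounds the treewidth. On the other hand G contains the 4-clique {0, 1, 2, 5}. A clique must lie in a single bag of any decomposition, so no decomposition can have width below 3. Hence tw(G) = 3 exactly.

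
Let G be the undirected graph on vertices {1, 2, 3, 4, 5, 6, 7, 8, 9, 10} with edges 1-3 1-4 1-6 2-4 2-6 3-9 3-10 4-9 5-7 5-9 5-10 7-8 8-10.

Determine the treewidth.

2

A width-2 tree decomposition is:
Bags: B1 = {2, 4, 6}  B2 = {1, 4, 6}  B3 = {1, 4, 9}  B4 = {1, 3, 9}  B5 = {3, 5, 9}  B6 = {3, 5, 10}  B7 = {5, 7, 10}  B8 = {7, 8, 10}
Tree: B1–B2, B2–B3, B3–B4, B4–B5, B5–B6, B6–B7, B7–B8
Each bag holds 3 vertices, so the decomposition has width 2, which upper-bounds the treewidth. Since 2–6–1–4–2 is a cycle in G, G is not acyclic. Forests are exactly the graphs of treewidth ≤ 1, so tw(G) ≥ 2. Therefore the treewidth is 2.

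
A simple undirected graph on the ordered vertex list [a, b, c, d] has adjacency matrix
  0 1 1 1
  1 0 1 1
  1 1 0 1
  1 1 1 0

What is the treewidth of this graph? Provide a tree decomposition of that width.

With just one bag of size 4, the width is 4 − 1 = 3, so tw(G) ≤ 3. Conversely, {a, b, c, d} is a clique of size 4, and the vertices of any clique must share a bag in every tree decomposition; so some bag has ≥ 4 vertices and tw(G) ≥ 3. Therefore the treewidth is 3.

Treewidth 3.
One optimal decomposition is:
Bags: B1 = {a, b, c, d}
Tree: (single bag)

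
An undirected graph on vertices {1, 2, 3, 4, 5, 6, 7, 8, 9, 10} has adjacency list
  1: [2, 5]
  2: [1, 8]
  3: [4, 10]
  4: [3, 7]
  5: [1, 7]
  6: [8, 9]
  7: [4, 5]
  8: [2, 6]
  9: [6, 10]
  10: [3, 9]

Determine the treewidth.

2

A width-2 tree decomposition is:
Bags: B1 = {1, 2, 5}  B2 = {2, 5, 7}  B3 = {2, 4, 7}  B4 = {2, 3, 4}  B5 = {2, 3, 10}  B6 = {2, 9, 10}  B7 = {2, 6, 9}  B8 = {2, 6, 8}
Tree: B1–B2, B2–B3, B3–B4, B4–B5, B5–B6, B6–B7, B7–B8
Every bag has size at most 3, so the width is 3 − 1 = 2 and tw(G) ≤ 2. Since 2–1–5–7–4–3–10–9–6–8–2 is a cycle in G, G is not acyclic. Forests are exactly the graphs of treewidth ≤ 1, so tw(G) ≥ 2. Hence tw(G) = 2 exactly.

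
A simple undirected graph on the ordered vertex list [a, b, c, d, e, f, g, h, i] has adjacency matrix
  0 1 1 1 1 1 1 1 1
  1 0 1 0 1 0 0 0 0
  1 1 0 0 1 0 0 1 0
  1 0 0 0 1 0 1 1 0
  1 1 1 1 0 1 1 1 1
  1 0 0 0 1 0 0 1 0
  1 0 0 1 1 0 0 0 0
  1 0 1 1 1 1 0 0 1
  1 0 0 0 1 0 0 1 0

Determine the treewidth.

3

A width-3 tree decomposition is:
Bags: B1 = {a, d, e, h}  B2 = {a, e, f, h}  B3 = {a, e, h, i}  B4 = {a, c, e, h}  B5 = {a, d, e, g}  B6 = {a, b, c, e}
Tree: B1–B2, B2–B3, B2–B4, B1–B5, B4–B6
Each bag holds 4 vertices, so the decomposition has width 3, which upper-bounds the treewidth. Conversely, {a, d, e, g} is a clique of size 4, and the vertices of any clique must share a bag in every tree decomposition; so some bag has ≥ 4 vertices and tw(G) ≥ 3. Hence tw(G) = 3 exactly.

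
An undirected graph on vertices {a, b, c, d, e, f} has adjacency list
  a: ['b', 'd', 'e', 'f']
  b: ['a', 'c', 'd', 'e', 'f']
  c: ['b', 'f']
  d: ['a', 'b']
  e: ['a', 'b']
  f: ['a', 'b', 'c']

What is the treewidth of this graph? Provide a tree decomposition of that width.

Each bag holds 3 vertices, so the decomposition has width 2, which upper-bounds the treewidth. On the other hand G contains the 3-clique {b, c, f}. A clique must lie in a single bag of any decomposition, so no decomposition can have width below 2. The upper and lower bounds meet at 2, so that is the treewidth.

Treewidth 2.
Bags: B1 = {a, b, f}  B2 = {a, b, d}  B3 = {b, c, f}  B4 = {a, b, e}
Tree: B1–B2, B1–B3, B1–B4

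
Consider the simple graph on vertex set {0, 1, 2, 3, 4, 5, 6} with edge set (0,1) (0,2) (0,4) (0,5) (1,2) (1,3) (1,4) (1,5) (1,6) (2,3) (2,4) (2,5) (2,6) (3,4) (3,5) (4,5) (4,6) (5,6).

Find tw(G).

A width-4 tree decomposition is:
Bags: B1 = {0, 1, 2, 4, 5}  B2 = {1, 2, 4, 5, 6}  B3 = {1, 2, 3, 4, 5}
Tree: B1–B2, B1–B3
Every bag has size at most 5, so the width is 5 − 1 = 4 and tw(G) ≤ 4. On the other hand G contains the 5-clique {0, 1, 2, 4, 5}. A clique must lie in a single bag of any decomposition, so no decomposition can have width below 4. The upper and lower bounds meet at 4, so that is the treewidth.

4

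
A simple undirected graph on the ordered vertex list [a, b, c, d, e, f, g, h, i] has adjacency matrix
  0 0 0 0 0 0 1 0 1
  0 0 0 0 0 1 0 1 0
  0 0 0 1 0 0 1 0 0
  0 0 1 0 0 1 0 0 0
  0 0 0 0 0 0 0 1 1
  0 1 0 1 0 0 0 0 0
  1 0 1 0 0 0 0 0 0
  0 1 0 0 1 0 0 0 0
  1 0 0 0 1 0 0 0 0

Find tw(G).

A width-2 tree decomposition is:
Bags: B1 = {e, h, i}  B2 = {b, h, i}  B3 = {b, f, i}  B4 = {d, f, i}  B5 = {c, d, i}  B6 = {c, g, i}  B7 = {a, g, i}
Tree: B1–B2, B2–B3, B3–B4, B4–B5, B5–B6, B6–B7
The largest bag has 3 vertices, giving width 2; this decomposition certifies tw(G) ≤ 2. For the lower bound, G contains the cycle i–e–h–b–f–d–c–g–a–i, so G is not a forest; only forests have treewidth ≤ 1, hence tw(G) ≥ 2. Combining the bounds, tw(G) = 2.

2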